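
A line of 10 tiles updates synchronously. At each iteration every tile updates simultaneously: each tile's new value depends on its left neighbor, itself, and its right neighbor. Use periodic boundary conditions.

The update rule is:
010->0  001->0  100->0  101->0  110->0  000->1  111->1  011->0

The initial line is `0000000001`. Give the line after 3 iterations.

0001110000

0111111100
0011111001
0001110000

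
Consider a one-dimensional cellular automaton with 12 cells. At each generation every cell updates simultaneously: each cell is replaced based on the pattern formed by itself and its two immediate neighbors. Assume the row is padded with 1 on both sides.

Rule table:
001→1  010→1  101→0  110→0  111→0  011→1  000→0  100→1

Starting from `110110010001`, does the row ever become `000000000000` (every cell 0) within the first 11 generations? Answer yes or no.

no

000101111011
101101000010
001001100110
111111011100
000000010011
100000111110
010001100000
011011010001
010010011011
011111110010
010000001110
generation 11 is 010000001110, still not uniform 0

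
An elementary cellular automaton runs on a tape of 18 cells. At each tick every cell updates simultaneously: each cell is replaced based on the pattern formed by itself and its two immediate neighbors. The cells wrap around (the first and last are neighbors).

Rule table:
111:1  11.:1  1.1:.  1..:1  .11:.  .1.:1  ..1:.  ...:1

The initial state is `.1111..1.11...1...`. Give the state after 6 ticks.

.1111..11..11..11.

tick 1: ..1111.1..111.1111
tick 2: 1..111.11..11..111
tick 3: 11..11..11..11..11
tick 4: 111..11..11..11..1
tick 5: 1111..11..11..11..
tick 6: .1111..11..11..11.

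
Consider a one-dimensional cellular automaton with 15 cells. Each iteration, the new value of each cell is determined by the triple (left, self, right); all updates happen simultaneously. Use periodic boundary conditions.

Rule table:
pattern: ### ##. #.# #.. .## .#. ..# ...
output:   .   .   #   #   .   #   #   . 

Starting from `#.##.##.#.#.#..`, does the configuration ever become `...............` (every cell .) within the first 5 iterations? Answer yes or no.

iteration 1: ##..#..########
iteration 2: ..#####........
iteration 3: .#.....#.......
iteration 4: ###...###......
iteration 5: ...#.#...#....#
iteration 5 is ...#.#...#....#, still not uniform .

no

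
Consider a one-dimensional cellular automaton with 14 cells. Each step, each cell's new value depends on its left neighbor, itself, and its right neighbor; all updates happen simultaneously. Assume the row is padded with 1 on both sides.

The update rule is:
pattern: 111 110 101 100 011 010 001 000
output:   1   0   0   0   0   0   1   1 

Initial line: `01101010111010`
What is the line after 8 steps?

step 1: 00000000010000
step 2: 01111111100111
step 3: 00111111001011
step 4: 01011110010001
step 5: 00001100100110
step 6: 01110001001000
step 7: 00100110010011
step 8: 01001000100101

01001000100101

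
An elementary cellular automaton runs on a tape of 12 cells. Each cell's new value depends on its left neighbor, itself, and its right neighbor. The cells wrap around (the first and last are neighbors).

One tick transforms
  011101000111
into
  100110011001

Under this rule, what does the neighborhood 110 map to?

1

At position 3 the neighborhood is 110; the next row has 1 there.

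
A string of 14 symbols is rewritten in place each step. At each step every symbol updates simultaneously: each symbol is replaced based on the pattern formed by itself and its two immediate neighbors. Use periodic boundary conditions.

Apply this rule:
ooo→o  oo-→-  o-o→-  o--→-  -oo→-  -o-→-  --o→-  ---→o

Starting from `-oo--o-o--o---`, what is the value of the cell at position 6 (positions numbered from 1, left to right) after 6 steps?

------------oo
-oooooooooo---
--oooooooo--oo
---oooooo-----
oo--oooo--oooo
o----oo----ooo
position 6 holds o

o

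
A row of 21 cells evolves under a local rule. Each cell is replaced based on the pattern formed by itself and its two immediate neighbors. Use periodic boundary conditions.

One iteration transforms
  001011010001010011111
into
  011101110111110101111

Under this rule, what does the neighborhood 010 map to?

At position 2 the neighborhood is 010; the next row has 1 there.

1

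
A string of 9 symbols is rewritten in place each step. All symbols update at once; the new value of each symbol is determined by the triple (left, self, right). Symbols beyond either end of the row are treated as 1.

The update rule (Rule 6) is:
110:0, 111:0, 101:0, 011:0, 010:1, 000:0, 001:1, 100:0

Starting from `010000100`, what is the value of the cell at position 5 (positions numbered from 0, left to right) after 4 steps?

step 1: 010001101
step 2: 010010000
step 3: 010110001
step 4: 010000010
position 5 holds 0

0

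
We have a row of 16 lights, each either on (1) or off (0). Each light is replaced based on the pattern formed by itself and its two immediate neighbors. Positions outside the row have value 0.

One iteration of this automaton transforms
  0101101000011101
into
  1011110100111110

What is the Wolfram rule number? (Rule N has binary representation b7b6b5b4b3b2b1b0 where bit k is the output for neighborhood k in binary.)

250

position 12: 111 → 1  (bit 7 = 1)
position 4: 110 → 1  (bit 6 = 1)
position 2: 101 → 1  (bit 5 = 1)
position 7: 100 → 1  (bit 4 = 1)
position 3: 011 → 1  (bit 3 = 1)
position 1: 010 → 0  (bit 2 = 0)
position 0: 001 → 1  (bit 1 = 1)
position 8: 000 → 0  (bit 0 = 0)
bits b7..b0 = 11111010 = 250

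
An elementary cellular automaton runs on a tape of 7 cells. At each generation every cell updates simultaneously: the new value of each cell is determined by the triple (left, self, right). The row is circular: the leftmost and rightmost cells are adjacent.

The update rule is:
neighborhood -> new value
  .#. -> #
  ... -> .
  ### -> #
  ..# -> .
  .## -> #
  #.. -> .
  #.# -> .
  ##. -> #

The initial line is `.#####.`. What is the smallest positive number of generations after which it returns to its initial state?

.#####.

1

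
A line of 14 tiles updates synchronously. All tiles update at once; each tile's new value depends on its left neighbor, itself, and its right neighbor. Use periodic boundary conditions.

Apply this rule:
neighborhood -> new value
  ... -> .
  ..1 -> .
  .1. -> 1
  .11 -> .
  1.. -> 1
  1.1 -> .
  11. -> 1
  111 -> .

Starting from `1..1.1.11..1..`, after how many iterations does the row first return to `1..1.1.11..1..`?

14

iteration 1: 11.1.1..11.11.
iteration 2: .1.1.11..1..1.
iteration 3: .1.1..11.11.11
iteration 4: .1.11..1..1..1
iteration 5: .1..11.11.11.1
iteration 6: .11..1..1..1.1
iteration 7: ..11.11.11.1.1
iteration 8: 1..1..1..1.1.1
iteration 9: 11.11.11.1.1..
iteration 10: .1..1..1.1.11.
iteration 11: .11.11.1.1..11
iteration 12: ..1..1.1.11..1
iteration 13: 1.11.1.1..11.1
iteration 14: 1..1.1.11..1..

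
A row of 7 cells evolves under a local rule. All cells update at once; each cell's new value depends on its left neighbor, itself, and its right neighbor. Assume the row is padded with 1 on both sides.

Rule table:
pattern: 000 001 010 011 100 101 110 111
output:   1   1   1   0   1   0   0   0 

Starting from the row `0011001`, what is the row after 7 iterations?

1100111

iteration 1: 1100110
iteration 2: 0011000
iteration 3: 1100111
iteration 4: 0011000  (repeats iteration 2; period 2)
iteration 7: 1100111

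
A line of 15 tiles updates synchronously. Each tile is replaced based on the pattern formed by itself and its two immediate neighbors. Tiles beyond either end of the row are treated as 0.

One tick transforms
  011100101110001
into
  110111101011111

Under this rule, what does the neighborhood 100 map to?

1

At position 4 the neighborhood is 100; the next row has 1 there.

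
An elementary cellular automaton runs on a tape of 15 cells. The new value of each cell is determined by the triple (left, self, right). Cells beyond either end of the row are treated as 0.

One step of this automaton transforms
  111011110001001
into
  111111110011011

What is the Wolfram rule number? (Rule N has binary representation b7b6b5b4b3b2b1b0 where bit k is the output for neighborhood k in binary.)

position 1: 111 → 1  (bit 7 = 1)
position 2: 110 → 1  (bit 6 = 1)
position 3: 101 → 1  (bit 5 = 1)
position 8: 100 → 0  (bit 4 = 0)
position 0: 011 → 1  (bit 3 = 1)
position 11: 010 → 1  (bit 2 = 1)
position 10: 001 → 1  (bit 1 = 1)
position 9: 000 → 0  (bit 0 = 0)
bits b7..b0 = 11101110 = 238

238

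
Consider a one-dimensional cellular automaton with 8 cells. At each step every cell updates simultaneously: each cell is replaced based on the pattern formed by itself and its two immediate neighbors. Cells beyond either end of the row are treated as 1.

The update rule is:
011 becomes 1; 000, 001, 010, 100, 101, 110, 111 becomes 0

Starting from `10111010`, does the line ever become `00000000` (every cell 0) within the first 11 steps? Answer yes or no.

00100000
00000000
all cells are 0 at step 2

yes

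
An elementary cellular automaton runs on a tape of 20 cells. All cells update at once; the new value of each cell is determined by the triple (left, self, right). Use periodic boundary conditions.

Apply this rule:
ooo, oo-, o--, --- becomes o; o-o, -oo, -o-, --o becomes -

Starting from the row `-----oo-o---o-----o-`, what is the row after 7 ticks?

oooo--o--oo--oooo--o
ooooo--o--oo--oooo--
-ooooo--o--oo--oooo-
--ooooo--o--oo--oooo
o--ooooo--o--oo--ooo
oo--ooooo--o--oo--oo
ooo--ooooo--o--oo--o

ooo--ooooo--o--oo--o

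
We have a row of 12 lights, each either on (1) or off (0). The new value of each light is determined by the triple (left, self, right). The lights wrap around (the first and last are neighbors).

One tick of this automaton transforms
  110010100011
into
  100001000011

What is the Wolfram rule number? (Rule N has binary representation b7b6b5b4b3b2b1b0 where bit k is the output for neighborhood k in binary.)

position 0: 111 → 1  (bit 7 = 1)
position 1: 110 → 0  (bit 6 = 0)
position 5: 101 → 1  (bit 5 = 1)
position 2: 100 → 0  (bit 4 = 0)
position 10: 011 → 1  (bit 3 = 1)
position 4: 010 → 0  (bit 2 = 0)
position 3: 001 → 0  (bit 1 = 0)
position 8: 000 → 0  (bit 0 = 0)
bits b7..b0 = 10101000 = 168

168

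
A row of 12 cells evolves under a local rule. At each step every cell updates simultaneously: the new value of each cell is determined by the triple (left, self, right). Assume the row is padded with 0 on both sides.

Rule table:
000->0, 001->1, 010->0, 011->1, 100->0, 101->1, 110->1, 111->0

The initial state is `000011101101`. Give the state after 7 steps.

step 1: 000110111110
step 2: 001111100010
step 3: 011000100100
step 4: 111001001000
step 5: 101010010000
step 6: 010100100000
step 7: 101001000000

101001000000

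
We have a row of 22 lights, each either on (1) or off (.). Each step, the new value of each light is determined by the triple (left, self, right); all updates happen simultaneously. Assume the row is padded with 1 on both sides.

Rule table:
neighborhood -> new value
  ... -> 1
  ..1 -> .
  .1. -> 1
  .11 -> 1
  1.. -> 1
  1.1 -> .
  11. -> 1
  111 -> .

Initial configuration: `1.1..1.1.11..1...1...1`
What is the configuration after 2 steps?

1.11.1.1.1.1.1.1.1.1.1

1.11.1.1.111.111.111.1
1.11.1.1.1.1.1.1.1.1.1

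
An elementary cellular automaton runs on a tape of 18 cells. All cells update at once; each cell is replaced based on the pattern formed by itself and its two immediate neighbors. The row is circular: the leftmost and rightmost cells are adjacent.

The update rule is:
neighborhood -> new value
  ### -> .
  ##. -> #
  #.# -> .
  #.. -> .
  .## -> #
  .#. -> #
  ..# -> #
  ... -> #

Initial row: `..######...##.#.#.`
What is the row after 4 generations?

#.#.#.##.#.##.#.#.

###....#.####.#.#.
#.#.####.#..#.#.#.
#.#.#..#.#.##.#.#.
#.#.#.##.#.##.#.#.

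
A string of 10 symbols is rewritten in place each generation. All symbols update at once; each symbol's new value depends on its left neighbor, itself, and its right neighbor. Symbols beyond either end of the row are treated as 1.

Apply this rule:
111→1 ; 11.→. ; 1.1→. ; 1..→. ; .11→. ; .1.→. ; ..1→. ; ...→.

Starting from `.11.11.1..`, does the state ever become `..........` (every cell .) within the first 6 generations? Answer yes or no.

yes

generation 1: ..........
all cells are . at generation 1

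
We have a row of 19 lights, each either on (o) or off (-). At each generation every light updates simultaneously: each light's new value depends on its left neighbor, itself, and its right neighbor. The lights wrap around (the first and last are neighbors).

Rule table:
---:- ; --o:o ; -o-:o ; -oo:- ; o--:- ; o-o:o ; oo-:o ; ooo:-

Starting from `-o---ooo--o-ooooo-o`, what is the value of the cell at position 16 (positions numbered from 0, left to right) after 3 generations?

-

oo--o--o-ooo----ooo
-o-oo-ooo--o---o---
ooo-oo--o-oo--oo---
position 16 holds -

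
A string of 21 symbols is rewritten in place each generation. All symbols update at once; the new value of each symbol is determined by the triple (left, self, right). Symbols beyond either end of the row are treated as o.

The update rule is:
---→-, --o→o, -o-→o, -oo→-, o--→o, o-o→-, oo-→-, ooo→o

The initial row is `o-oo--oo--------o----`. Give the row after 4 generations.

--ooo-----ooo---oo--o

generation 1: ----oo--o------ooo--o
generation 2: o--o--oooo----o-o-oo-
generation 3: -ooooo-oo-o--oo-o----
generation 4: --ooo-----ooo---oo--o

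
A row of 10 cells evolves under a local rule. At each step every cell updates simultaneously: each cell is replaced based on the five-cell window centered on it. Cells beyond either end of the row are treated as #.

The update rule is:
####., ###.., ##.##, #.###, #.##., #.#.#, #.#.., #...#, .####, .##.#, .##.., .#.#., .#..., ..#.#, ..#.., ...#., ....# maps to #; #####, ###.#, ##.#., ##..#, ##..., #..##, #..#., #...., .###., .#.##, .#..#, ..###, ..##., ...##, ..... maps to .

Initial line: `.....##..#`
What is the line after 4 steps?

...#..#...
.###..###.
##.#.....#
#..##..#..

#..##..#..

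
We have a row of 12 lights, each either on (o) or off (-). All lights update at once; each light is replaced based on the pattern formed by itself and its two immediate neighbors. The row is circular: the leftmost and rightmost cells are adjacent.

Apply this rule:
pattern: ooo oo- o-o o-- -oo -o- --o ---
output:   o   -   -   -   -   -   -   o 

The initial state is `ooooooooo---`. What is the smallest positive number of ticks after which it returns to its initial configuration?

14

-ooooooo--o-
--ooooo-----
o--ooo--oooo
----o----ooo
-oo---oo--o-
----o-------
ooo---oooooo
oo--o--ooooo
o-------oooo
--ooooo--ooo
---ooo----o-
oo--o--oo---
----------o-
ooooooooo---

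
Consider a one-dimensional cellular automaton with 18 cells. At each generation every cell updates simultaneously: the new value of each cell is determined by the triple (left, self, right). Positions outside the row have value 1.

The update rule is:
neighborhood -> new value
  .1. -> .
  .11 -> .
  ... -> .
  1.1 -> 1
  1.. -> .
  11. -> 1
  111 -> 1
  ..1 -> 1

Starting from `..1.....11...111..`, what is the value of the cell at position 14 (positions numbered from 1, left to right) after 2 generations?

1

.1.....1.1..1.11.1
1.....1.1..1.1.11.
position 14 holds 1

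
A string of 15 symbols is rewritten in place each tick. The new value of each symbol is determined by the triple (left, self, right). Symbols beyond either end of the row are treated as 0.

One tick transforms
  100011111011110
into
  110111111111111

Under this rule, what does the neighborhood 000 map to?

At position 2 the neighborhood is 000; the next row has 0 there.

0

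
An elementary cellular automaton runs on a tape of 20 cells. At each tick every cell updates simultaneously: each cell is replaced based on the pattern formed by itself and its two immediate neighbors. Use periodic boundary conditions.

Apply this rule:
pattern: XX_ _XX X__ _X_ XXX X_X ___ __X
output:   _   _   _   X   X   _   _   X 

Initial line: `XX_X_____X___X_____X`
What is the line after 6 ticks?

___X___X_____XX__XX_

tick 1: X__X____XX__XX____X_
tick 2: X_XX___X___X_____XX_
tick 3: X_____XX__XX____X___
tick 4: X____X___X_____XX__X
tick 5: ____XX__XX____X___X_
tick 6: ___X___X_____XX__XX_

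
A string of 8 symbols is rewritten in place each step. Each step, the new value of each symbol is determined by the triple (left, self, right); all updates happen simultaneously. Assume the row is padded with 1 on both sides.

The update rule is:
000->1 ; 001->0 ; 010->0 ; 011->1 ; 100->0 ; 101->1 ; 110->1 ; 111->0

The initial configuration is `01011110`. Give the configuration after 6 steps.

10000010

10110011
11110010
00010001
01000101
10010011
10000010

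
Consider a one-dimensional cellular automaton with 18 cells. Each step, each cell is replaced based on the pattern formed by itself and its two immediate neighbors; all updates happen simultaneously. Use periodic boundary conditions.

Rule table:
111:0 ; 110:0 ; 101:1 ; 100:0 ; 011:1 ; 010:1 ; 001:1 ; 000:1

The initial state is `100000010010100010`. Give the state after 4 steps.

000110000011000110

101111110111101111
011000001100011000
110011111001110011
000110000011000110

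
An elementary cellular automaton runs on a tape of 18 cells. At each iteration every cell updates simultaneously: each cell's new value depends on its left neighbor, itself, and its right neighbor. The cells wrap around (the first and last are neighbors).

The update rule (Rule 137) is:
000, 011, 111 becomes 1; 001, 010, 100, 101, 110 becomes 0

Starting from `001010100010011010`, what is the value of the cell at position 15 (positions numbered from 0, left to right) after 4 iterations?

100000001000010000
001111100011000110
101111001010010100
001110000000000000
position 15 holds 0

0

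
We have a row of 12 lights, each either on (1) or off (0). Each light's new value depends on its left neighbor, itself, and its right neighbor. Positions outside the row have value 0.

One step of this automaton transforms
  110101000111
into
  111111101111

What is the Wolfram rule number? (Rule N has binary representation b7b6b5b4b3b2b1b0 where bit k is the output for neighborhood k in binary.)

position 10: 111 → 1  (bit 7 = 1)
position 1: 110 → 1  (bit 6 = 1)
position 2: 101 → 1  (bit 5 = 1)
position 6: 100 → 1  (bit 4 = 1)
position 0: 011 → 1  (bit 3 = 1)
position 3: 010 → 1  (bit 2 = 1)
position 8: 001 → 1  (bit 1 = 1)
position 7: 000 → 0  (bit 0 = 0)
bits b7..b0 = 11111110 = 254

254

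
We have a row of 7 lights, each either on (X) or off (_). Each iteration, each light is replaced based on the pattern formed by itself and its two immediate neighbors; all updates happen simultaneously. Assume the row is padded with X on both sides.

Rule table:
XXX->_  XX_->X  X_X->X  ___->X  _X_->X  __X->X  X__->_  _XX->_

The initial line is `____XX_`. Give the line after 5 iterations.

_____XX

_XXX_XX
X__XX__
X_X_X_X
XXXXXX_
_____XX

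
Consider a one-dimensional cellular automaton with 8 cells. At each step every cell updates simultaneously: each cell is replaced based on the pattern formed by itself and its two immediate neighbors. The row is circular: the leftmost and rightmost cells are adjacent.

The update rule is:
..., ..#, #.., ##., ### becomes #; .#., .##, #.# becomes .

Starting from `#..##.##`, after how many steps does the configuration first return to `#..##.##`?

8

step 1: ###.#..#
step 2: ###..##.
step 3: .####.#.
step 4: #.###..#
step 5: #..####.
step 6: .##.###.
step 7: #.#..###
step 8: #..##.##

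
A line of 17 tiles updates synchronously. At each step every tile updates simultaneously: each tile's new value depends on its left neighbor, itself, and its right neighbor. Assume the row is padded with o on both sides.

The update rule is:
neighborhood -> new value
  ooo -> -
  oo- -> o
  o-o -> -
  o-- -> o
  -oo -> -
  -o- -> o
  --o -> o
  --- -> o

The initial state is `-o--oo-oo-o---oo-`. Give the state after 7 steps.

oo----oooooooo-o-

step 1: -ooo-o--o-oooo-o-
step 2: ---o-oooo----o-o-
step 3: oooo----oooooo-o-
step 4: ---ooooo-----o-o-
step 5: ooo----ooooooo-o-
step 6: --ooooo------o-o-
step 7: oo----oooooooo-o-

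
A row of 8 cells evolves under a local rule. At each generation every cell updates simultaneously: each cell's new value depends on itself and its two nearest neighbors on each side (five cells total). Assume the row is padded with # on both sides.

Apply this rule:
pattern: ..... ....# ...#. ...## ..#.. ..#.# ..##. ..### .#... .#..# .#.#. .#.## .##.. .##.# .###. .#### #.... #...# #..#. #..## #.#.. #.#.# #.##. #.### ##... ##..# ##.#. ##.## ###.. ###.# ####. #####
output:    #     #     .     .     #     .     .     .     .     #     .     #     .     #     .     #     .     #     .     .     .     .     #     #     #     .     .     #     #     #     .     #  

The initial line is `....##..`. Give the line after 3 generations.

##.#..##

generation 1: #.#.....
generation 2: #....##.
generation 3: ##.#..##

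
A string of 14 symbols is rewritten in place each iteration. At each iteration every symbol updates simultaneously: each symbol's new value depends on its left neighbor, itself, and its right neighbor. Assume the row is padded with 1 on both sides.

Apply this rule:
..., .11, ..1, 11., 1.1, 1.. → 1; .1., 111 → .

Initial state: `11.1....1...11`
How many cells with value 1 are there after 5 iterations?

.11.1111.1111.
11111..111..11
....1111.1111.
11111..111..11  (repeats iteration 2; period 2)
iteration 5: ....1111.1111.
count of 1: 8

8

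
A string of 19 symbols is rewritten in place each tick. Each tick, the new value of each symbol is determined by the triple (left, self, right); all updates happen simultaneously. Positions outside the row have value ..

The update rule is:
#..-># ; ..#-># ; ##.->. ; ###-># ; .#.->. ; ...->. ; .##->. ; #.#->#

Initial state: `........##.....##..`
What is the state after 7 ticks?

.#.#.#.#..#.#.#..#.

.......#..#...#..#.
......#.##.#.#.##.#
.....#.#..#.#.#..#.
....#.#.##.#.#.##.#
...#.#.#..#.#.#..#.
..#.#.#.##.#.#.##.#
.#.#.#.#..#.#.#..#.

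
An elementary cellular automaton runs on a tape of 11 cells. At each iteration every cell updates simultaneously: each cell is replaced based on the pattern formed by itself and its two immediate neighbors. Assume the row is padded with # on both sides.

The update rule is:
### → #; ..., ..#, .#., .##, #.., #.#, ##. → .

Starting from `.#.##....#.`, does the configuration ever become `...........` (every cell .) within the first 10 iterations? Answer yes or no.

yes

...........
all cells are . at iteration 1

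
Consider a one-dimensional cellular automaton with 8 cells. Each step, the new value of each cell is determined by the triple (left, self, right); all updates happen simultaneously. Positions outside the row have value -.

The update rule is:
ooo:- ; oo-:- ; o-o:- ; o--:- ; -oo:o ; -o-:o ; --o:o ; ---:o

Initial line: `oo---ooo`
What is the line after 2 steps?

o--ooo--
o-oo---o

o-oo---o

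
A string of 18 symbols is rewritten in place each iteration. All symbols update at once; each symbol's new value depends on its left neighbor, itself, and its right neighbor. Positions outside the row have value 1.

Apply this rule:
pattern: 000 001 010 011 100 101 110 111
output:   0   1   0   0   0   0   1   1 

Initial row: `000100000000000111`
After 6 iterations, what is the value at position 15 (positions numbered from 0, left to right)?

iteration 1: 001000000000001011
iteration 2: 010000000000010001
iteration 3: 000000000000100010
iteration 4: 000000000001000100
iteration 5: 000000000010001001
iteration 6: 000000000100010010
position 15 holds 0

0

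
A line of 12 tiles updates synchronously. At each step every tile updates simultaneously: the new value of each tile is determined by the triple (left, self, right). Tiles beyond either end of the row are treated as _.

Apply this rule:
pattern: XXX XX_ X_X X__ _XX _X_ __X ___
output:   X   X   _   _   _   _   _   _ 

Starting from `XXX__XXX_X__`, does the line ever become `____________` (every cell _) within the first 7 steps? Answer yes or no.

_XX___XX____
__X____X____
____________
all cells are _ at step 3

yes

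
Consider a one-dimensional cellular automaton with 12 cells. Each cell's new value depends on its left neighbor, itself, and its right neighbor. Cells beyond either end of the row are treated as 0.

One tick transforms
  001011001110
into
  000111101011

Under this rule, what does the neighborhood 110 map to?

At position 5 the neighborhood is 110; the next row has 1 there.

1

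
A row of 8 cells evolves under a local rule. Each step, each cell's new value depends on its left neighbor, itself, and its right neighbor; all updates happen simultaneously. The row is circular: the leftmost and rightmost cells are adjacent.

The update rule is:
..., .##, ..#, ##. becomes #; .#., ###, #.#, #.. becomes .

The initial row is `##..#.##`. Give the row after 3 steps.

step 1: .#.#..#.
step 2: #....#..
step 3: ..###..#

..###..#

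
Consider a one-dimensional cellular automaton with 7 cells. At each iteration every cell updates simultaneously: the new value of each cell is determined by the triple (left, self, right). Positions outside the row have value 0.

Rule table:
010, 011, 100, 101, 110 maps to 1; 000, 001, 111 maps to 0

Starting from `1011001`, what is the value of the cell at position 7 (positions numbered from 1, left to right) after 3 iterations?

1111101
1000111
1100101
position 7 holds 1

1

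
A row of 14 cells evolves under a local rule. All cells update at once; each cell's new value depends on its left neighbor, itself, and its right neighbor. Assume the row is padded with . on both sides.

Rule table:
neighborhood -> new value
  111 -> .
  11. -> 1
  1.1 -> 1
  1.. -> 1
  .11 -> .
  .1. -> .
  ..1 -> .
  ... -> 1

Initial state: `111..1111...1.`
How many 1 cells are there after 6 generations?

7

..11....111..1
1..1111...11..
.1....111..111
..111...11...1
1...111..111..
.11...11...111
count of 1: 7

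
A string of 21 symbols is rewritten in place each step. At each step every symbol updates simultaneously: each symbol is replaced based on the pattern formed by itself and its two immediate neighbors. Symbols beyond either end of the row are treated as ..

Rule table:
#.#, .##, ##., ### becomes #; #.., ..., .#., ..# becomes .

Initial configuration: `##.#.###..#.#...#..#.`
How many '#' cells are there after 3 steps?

8

step 1: ###.####...#.........
step 2: ########.............
step 3: ########.............
count of #: 8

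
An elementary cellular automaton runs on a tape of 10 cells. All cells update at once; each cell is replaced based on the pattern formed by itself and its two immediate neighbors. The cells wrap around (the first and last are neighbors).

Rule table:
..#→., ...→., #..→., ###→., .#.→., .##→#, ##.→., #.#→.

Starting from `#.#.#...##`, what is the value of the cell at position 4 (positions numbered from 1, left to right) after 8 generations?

.

........#.
..........
..........  (fixed point — unchanged through generation 8)
position 4 holds .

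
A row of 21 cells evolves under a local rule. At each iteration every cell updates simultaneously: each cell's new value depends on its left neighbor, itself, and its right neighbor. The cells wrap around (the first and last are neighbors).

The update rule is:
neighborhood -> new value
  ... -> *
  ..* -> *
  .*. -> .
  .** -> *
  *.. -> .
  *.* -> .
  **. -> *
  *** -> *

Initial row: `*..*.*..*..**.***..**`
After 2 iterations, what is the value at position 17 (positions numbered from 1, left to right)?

*

iteration 1: *.*....*..***.***.***
iteration 2: *...***..****.***.***
position 17 holds *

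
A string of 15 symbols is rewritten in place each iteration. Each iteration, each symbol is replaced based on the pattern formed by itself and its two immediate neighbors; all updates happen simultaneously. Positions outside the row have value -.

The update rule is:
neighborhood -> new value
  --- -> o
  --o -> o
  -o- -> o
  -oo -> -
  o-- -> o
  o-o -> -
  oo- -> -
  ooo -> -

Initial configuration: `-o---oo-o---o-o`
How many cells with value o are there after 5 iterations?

ooooo---ooooo-o
-----ooo------o
ooooo---ooooooo
-----ooo-------
ooooo---ooooooo
count of o: 12

12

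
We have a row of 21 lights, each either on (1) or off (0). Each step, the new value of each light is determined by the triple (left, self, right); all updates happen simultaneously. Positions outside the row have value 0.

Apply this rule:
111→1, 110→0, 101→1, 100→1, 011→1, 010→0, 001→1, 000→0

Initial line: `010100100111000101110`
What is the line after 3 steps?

step 1: 101011011110101011101
step 2: 010110111101010111010
step 3: 101101111010101110101

101101111010101110101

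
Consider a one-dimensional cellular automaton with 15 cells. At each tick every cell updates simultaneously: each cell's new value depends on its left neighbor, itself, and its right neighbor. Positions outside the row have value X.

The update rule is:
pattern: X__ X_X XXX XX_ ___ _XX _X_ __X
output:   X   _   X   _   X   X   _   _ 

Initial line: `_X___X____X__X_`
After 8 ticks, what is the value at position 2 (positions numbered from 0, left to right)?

_

__XX__XXX__X___
X_X_X_XX_X__XX_
______X___X_X__
XXXXX__XX____X_
XXXX_X_X_XXX___
XXX______XX_XX_
XX_XXXXX_X__X__
X__XXXX___X__X_
position 2 holds _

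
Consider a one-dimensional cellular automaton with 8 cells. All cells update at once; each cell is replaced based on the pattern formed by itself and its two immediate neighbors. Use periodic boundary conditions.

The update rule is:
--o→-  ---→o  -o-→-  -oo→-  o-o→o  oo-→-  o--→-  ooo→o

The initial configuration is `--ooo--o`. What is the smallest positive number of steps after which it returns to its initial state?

---o----
oo---ooo
o--o--oo
-------o
-ooooo--
--ooo--o

6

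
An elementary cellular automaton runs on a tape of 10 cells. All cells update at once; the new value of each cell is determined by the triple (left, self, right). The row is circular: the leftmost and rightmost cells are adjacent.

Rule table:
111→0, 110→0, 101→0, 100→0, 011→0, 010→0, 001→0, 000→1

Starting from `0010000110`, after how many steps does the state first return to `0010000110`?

1000110000
0010000110

2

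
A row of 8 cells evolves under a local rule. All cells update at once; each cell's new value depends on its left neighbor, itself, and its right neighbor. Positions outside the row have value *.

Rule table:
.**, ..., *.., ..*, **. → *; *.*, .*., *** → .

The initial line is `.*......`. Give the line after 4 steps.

..******
***.....
..******  (repeats step 1; period 2)
step 4: ***.....

***.....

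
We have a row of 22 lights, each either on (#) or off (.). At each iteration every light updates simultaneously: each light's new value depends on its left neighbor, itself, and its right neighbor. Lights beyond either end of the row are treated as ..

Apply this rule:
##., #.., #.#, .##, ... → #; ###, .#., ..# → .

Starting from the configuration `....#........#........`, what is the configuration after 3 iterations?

.####.####.###.#####..

###..#######..########
#.##.#.....##.#......#
.####.####.###.#####..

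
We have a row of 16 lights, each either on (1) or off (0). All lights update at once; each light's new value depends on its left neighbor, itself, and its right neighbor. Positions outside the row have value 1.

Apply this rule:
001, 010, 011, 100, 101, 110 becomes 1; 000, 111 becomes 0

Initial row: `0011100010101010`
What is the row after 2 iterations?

1110110111111111
0011111100000000

0011111100000000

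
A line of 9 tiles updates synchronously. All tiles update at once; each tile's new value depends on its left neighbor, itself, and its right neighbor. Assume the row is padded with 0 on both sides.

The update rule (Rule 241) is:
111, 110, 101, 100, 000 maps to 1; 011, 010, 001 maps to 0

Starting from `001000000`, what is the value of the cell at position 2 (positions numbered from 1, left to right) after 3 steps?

0

100111111
010011111
001001111
position 2 holds 0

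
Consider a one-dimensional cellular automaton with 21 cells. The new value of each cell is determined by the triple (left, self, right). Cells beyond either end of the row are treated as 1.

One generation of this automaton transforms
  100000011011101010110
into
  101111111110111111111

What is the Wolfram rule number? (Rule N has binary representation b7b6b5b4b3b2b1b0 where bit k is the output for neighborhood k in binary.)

position 11: 111 → 0  (bit 7 = 0)
position 0: 110 → 1  (bit 6 = 1)
position 9: 101 → 1  (bit 5 = 1)
position 1: 100 → 0  (bit 4 = 0)
position 7: 011 → 1  (bit 3 = 1)
position 14: 010 → 1  (bit 2 = 1)
position 6: 001 → 1  (bit 1 = 1)
position 2: 000 → 1  (bit 0 = 1)
bits b7..b0 = 01101111 = 111

111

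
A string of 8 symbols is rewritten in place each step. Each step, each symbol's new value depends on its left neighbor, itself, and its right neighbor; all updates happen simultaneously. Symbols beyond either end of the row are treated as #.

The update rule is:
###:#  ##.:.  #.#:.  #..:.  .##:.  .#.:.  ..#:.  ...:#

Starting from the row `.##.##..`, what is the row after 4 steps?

...##...

step 1: ........
step 2: .######.
step 3: ..####..
step 4: ...##...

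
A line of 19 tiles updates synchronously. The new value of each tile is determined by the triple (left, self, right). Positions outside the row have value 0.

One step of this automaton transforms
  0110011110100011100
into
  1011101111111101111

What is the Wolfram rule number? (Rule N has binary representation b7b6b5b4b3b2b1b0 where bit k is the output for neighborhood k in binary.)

position 6: 111 → 1  (bit 7 = 1)
position 2: 110 → 1  (bit 6 = 1)
position 9: 101 → 1  (bit 5 = 1)
position 3: 100 → 1  (bit 4 = 1)
position 1: 011 → 0  (bit 3 = 0)
position 10: 010 → 1  (bit 2 = 1)
position 0: 001 → 1  (bit 1 = 1)
position 12: 000 → 1  (bit 0 = 1)
bits b7..b0 = 11110111 = 247

247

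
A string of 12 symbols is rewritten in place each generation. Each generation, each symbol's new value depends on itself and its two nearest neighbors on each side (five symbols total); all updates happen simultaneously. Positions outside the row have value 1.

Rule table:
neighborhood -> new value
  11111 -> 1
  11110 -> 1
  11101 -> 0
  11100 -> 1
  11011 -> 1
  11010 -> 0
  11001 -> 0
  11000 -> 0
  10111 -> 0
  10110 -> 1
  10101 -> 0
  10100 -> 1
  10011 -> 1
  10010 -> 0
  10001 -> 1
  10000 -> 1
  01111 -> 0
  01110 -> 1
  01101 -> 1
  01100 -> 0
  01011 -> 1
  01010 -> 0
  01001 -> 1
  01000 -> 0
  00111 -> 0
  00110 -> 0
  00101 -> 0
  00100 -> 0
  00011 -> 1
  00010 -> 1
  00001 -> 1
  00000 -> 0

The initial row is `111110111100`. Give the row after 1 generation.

111101001101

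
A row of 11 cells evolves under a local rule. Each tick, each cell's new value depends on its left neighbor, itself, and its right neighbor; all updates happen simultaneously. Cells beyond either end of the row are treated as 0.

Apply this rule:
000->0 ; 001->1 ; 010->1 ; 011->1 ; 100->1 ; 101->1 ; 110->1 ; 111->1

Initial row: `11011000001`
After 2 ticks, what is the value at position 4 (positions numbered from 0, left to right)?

1

tick 1: 11111100011
tick 2: 11111110111
position 4 holds 1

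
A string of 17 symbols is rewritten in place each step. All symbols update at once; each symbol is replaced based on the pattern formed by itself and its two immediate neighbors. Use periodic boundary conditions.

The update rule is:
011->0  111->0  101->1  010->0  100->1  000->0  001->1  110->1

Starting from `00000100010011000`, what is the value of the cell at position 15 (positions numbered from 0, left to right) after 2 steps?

00001010101101100
00010101010110110
position 15 holds 1

1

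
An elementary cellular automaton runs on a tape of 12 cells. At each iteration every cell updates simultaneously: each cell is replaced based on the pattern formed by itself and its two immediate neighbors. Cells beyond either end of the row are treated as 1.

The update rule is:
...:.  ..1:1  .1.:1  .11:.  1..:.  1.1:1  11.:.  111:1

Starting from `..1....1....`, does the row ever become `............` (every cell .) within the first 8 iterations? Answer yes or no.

no

iteration 1: .11...11...1
iteration 2: 1....1....1.
iteration 3: ....11...111
iteration 4: ...1....1.11
iteration 5: ..11...111.1
iteration 6: .1....1.1.1.
iteration 7: 11...1111111
iteration 8: 1...1.111111
iteration 8 is 1...1.111111, still not uniform .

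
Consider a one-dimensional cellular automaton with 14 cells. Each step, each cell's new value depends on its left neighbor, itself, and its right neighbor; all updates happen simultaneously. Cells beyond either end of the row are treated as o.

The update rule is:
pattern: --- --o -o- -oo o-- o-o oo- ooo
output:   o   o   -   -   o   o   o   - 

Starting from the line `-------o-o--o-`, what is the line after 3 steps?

ooooooo-o-oo-o
------oo-o-oo-
oooooo-oo-o-oo

oooooo-oo-o-oo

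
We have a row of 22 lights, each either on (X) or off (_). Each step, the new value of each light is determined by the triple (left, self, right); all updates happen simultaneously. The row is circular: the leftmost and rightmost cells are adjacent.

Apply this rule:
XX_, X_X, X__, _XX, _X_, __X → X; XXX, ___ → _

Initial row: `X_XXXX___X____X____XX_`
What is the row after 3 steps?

XXX__XX_XXX__XXX__XXXX
__XXXXXXX_XXXX_XXXX___
_XX_____XXX__XXX__XX__

_XX_____XXX__XXX__XX__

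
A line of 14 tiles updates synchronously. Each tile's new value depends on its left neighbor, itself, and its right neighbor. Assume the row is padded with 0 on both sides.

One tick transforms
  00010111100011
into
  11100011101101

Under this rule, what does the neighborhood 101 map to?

At position 4 the neighborhood is 101; the next row has 0 there.

0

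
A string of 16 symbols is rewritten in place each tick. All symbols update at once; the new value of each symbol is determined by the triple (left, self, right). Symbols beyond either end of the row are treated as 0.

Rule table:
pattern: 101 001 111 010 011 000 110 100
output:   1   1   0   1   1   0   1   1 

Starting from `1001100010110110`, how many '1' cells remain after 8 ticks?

tick 1: 1111110111111111
tick 2: 1000011100000001
tick 3: 1100110110000011
tick 4: 1111111111000111
tick 5: 1000000001101101
tick 6: 1100000011111111
tick 7: 1110000110000001
tick 8: 1011001111000011
count of 1: 9

9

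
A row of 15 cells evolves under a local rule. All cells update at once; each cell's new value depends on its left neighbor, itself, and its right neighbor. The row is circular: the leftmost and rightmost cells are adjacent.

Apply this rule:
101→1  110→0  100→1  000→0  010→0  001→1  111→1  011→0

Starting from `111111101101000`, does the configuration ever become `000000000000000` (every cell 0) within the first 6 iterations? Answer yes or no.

011111010010101
101110101101010
010101010010101
101010101101010
010101010010101  (repeats iteration 3; period 2)
iteration 6: 101010101101010
iteration 6 is 101010101101010, still not uniform 0

no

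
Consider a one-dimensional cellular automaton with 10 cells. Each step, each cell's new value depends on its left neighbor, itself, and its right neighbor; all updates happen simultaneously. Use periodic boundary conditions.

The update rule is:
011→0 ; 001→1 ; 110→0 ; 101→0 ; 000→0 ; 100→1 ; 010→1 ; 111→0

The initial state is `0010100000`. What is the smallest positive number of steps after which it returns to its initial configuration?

0110110000
1000001000
1100011101
0010100000

4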